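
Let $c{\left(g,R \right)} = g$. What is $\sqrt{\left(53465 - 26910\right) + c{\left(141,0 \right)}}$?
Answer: $2 \sqrt{6674} \approx 163.39$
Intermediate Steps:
$\sqrt{\left(53465 - 26910\right) + c{\left(141,0 \right)}} = \sqrt{\left(53465 - 26910\right) + 141} = \sqrt{26555 + 141} = \sqrt{26696} = 2 \sqrt{6674}$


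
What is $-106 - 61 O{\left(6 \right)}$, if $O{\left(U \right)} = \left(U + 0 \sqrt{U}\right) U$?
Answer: $-2302$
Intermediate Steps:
$O{\left(U \right)} = U^{2}$ ($O{\left(U \right)} = \left(U + 0\right) U = U U = U^{2}$)
$-106 - 61 O{\left(6 \right)} = -106 - 61 \cdot 6^{2} = -106 - 2196 = -2302$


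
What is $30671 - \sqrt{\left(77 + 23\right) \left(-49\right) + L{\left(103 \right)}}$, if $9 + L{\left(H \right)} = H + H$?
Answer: $30671 - i \sqrt{4703} \approx 30671.0 - 68.578 i$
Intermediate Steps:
$L{\left(H \right)} = -9 + 2 H$ ($L{\left(H \right)} = -9 + \left(H + H\right) = -9 + 2 H$)
$30671 - \sqrt{\left(77 + 23\right) \left(-49\right) + L{\left(103 \right)}} = 30671 - \sqrt{\left(77 + 23\right) \left(-49\right) + \left(-9 + 2 \cdot 103\right)} = 30671 - \sqrt{100 \left(-49\right) + \left(-9 + 206\right)} = 30671 - \sqrt{-4900 + 197} = 30671 - \sqrt{-4703} = 30671 - i \sqrt{4703}$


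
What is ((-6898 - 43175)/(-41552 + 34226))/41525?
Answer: 16691/101404050 ≈ 0.00016460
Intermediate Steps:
((-6898 - 43175)/(-41552 + 34226))/41525 = -50073/(-7326)*(1/41525) = -50073*(-1/7326)*(1/41525) = (16691/2442)*(1/41525) = 16691/101404050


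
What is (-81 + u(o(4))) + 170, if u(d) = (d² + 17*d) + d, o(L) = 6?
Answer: 233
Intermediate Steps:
u(d) = d² + 18*d
(-81 + u(o(4))) + 170 = (-81 + 6*(18 + 6)) + 170 = (-81 + 6*24) + 170 = (-81 + 144) + 170 = 63 + 170 = 233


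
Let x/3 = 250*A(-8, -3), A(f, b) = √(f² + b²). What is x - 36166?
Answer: -36166 + 750*√73 ≈ -29758.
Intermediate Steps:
A(f, b) = √(b² + f²)
x = 750*√73 (x = 3*(250*√((-3)² + (-8)²)) = 3*(250*√(9 + 64)) = 3*(250*√73) = 750*√73 ≈ 6408.0)
x - 36166 = 750*√73 - 36166 = -36166 + 750*√73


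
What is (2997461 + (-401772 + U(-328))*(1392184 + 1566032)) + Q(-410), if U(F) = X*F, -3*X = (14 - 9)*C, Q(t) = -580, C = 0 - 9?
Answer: -1203079784591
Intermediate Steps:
C = -9
X = 15 (X = -(14 - 9)*(-9)/3 = -5*(-9)/3 = -1/3*(-45) = 15)
U(F) = 15*F
(2997461 + (-401772 + U(-328))*(1392184 + 1566032)) + Q(-410) = (2997461 + (-401772 + 15*(-328))*(1392184 + 1566032)) - 580 = (2997461 + (-401772 - 4920)*2958216) - 580 = (2997461 - 406692*2958216) - 580 = (2997461 - 1203082781472) - 580 = -1203079784011 - 580 = -1203079784591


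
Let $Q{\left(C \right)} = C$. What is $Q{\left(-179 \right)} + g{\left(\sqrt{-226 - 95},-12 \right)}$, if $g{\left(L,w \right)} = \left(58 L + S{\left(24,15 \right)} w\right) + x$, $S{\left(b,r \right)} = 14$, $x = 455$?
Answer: $108 + 58 i \sqrt{321} \approx 108.0 + 1039.2 i$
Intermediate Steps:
$g{\left(L,w \right)} = 455 + 14 w + 58 L$ ($g{\left(L,w \right)} = \left(58 L + 14 w\right) + 455 = \left(14 w + 58 L\right) + 455 = 455 + 14 w + 58 L$)
$Q{\left(-179 \right)} + g{\left(\sqrt{-226 - 95},-12 \right)} = -179 + \left(455 + 14 \left(-12\right) + 58 \sqrt{-226 - 95}\right) = -179 + \left(455 - 168 + 58 \sqrt{-321}\right) = -179 + \left(455 - 168 + 58 i \sqrt{321}\right) = -179 + \left(287 + 58 i \sqrt{321}\right) = 108 + 58 i \sqrt{321}$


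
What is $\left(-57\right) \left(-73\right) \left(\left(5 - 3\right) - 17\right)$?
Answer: $-62415$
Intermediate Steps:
$\left(-57\right) \left(-73\right) \left(\left(5 - 3\right) - 17\right) = 4161 \left(2 - 17\right) = 4161 \left(-15\right) = -62415$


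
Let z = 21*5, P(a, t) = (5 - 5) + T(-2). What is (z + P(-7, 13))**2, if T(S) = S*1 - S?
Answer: 11025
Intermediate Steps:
T(S) = 0 (T(S) = S - S = 0)
P(a, t) = 0 (P(a, t) = (5 - 5) + 0 = 0 + 0 = 0)
z = 105
(z + P(-7, 13))**2 = (105 + 0)**2 = 105**2 = 11025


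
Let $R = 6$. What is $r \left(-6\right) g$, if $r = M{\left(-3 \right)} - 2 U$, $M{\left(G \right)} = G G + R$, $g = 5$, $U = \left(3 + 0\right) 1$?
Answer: $-270$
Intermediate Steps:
$U = 3$ ($U = 3 \cdot 1 = 3$)
$M{\left(G \right)} = 6 + G^{2}$ ($M{\left(G \right)} = G G + 6 = G^{2} + 6 = 6 + G^{2}$)
$r = 9$ ($r = \left(6 + \left(-3\right)^{2}\right) - 2 \cdot 3 = \left(6 + 9\right) - 6 = 15 - 6 = 9$)
$r \left(-6\right) g = 9 \left(-6\right) 5 = \left(-54\right) 5 = -270$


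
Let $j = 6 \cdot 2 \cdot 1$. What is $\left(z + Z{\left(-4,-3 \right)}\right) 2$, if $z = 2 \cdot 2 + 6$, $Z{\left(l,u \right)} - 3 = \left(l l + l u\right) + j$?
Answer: $106$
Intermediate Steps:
$j = 12$ ($j = 12 \cdot 1 = 12$)
$Z{\left(l,u \right)} = 15 + l^{2} + l u$ ($Z{\left(l,u \right)} = 3 + \left(\left(l l + l u\right) + 12\right) = 3 + \left(\left(l^{2} + l u\right) + 12\right) = 3 + \left(12 + l^{2} + l u\right) = 15 + l^{2} + l u$)
$z = 10$ ($z = 4 + 6 = 10$)
$\left(z + Z{\left(-4,-3 \right)}\right) 2 = \left(10 + \left(15 + \left(-4\right)^{2} - -12\right)\right) 2 = \left(10 + \left(15 + 16 + 12\right)\right) 2 = \left(10 + 43\right) 2 = 53 \cdot 2 = 106$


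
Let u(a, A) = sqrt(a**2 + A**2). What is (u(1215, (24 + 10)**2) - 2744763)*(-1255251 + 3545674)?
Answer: -6286668304749 + 2290423*sqrt(2812561) ≈ -6.2828e+12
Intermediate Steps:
u(a, A) = sqrt(A**2 + a**2)
(u(1215, (24 + 10)**2) - 2744763)*(-1255251 + 3545674) = (sqrt(((24 + 10)**2)**2 + 1215**2) - 2744763)*(-1255251 + 3545674) = (sqrt((34**2)**2 + 1476225) - 2744763)*2290423 = (sqrt(1156**2 + 1476225) - 2744763)*2290423 = (sqrt(1336336 + 1476225) - 2744763)*2290423 = (sqrt(2812561) - 2744763)*2290423 = (-2744763 + sqrt(2812561))*2290423 = -6286668304749 + 2290423*sqrt(2812561)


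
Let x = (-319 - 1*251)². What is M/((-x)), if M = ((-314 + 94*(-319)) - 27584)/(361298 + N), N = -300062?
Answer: 14471/4973894100 ≈ 2.9094e-6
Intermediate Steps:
x = 324900 (x = (-319 - 251)² = (-570)² = 324900)
M = -14471/15309 (M = ((-314 + 94*(-319)) - 27584)/(361298 - 300062) = ((-314 - 29986) - 27584)/61236 = (-30300 - 27584)*(1/61236) = -57884*1/61236 = -14471/15309 ≈ -0.94526)
M/((-x)) = -14471/(15309*((-1*324900))) = -14471/15309/(-324900) = -14471/15309*(-1/324900) = 14471/4973894100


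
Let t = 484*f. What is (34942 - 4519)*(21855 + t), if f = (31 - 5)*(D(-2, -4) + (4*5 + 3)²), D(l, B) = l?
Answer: 202423172529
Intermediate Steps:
f = 13702 (f = (31 - 5)*(-2 + (4*5 + 3)²) = 26*(-2 + (20 + 3)²) = 26*(-2 + 23²) = 26*(-2 + 529) = 26*527 = 13702)
t = 6631768 (t = 484*13702 = 6631768)
(34942 - 4519)*(21855 + t) = (34942 - 4519)*(21855 + 6631768) = 30423*6653623 = 202423172529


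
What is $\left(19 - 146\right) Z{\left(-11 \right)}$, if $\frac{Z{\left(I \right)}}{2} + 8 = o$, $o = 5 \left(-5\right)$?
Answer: $8382$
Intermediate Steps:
$o = -25$
$Z{\left(I \right)} = -66$ ($Z{\left(I \right)} = -16 + 2 \left(-25\right) = -16 - 50 = -66$)
$\left(19 - 146\right) Z{\left(-11 \right)} = \left(19 - 146\right) \left(-66\right) = \left(-127\right) \left(-66\right) = 8382$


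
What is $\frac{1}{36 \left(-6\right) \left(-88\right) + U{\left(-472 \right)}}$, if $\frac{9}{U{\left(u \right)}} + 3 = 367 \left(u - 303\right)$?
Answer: $\frac{284428}{5406407415} \approx 5.2609 \cdot 10^{-5}$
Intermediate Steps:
$U{\left(u \right)} = \frac{9}{-111204 + 367 u}$ ($U{\left(u \right)} = \frac{9}{-3 + 367 \left(u - 303\right)} = \frac{9}{-3 + 367 \left(-303 + u\right)} = \frac{9}{-3 + \left(-111201 + 367 u\right)} = \frac{9}{-111204 + 367 u}$)
$\frac{1}{36 \left(-6\right) \left(-88\right) + U{\left(-472 \right)}} = \frac{1}{36 \left(-6\right) \left(-88\right) + \frac{9}{-111204 + 367 \left(-472\right)}} = \frac{1}{\left(-216\right) \left(-88\right) + \frac{9}{-111204 - 173224}} = \frac{1}{19008 + \frac{9}{-284428}} = \frac{1}{19008 + 9 \left(- \frac{1}{284428}\right)} = \frac{1}{19008 - \frac{9}{284428}} = \frac{1}{\frac{5406407415}{284428}} = \frac{284428}{5406407415}$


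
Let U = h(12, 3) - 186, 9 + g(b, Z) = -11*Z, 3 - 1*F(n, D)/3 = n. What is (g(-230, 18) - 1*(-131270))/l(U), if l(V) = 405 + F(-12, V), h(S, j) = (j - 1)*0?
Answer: 131063/450 ≈ 291.25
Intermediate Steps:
F(n, D) = 9 - 3*n
h(S, j) = 0 (h(S, j) = (-1 + j)*0 = 0)
g(b, Z) = -9 - 11*Z
U = -186 (U = 0 - 186 = -186)
l(V) = 450 (l(V) = 405 + (9 - 3*(-12)) = 405 + (9 + 36) = 405 + 45 = 450)
(g(-230, 18) - 1*(-131270))/l(U) = ((-9 - 11*18) - 1*(-131270))/450 = ((-9 - 198) + 131270)*(1/450) = (-207 + 131270)*(1/450) = 131063*(1/450) = 131063/450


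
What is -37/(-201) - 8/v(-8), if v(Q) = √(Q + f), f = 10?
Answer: 37/201 - 4*√2 ≈ -5.4728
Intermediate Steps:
v(Q) = √(10 + Q) (v(Q) = √(Q + 10) = √(10 + Q))
-37/(-201) - 8/v(-8) = -37/(-201) - 8/√(10 - 8) = -37*(-1/201) - 8*√2/2 = 37/201 - 4*√2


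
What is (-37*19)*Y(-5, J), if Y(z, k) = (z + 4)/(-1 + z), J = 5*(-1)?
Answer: -703/6 ≈ -117.17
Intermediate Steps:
J = -5
Y(z, k) = (4 + z)/(-1 + z)
(-37*19)*Y(-5, J) = (-37*19)*((4 - 5)/(-1 - 5)) = -703*(-1)/(-6) = -(-703)*(-1)/6 = -703*1/6 = -703/6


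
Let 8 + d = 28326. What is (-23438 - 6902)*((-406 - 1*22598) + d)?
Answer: -161226760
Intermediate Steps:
d = 28318 (d = -8 + 28326 = 28318)
(-23438 - 6902)*((-406 - 1*22598) + d) = (-23438 - 6902)*((-406 - 1*22598) + 28318) = -30340*((-406 - 22598) + 28318) = -30340*(-23004 + 28318) = -30340*5314 = -161226760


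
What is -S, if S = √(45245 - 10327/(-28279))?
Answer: -√36182801833278/28279 ≈ -212.71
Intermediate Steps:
S = √36182801833278/28279 (S = √(45245 - 10327*(-1/28279)) = √(45245 + 10327/28279) = √(1279493682/28279) = √36182801833278/28279 ≈ 212.71)
-S = -√36182801833278/28279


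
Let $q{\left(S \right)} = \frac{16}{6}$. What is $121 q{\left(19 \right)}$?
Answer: $\frac{968}{3} \approx 322.67$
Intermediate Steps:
$q{\left(S \right)} = \frac{8}{3}$ ($q{\left(S \right)} = 16 \cdot \frac{1}{6} = \frac{8}{3}$)
$121 q{\left(19 \right)} = 121 \cdot \frac{8}{3} = \frac{968}{3}$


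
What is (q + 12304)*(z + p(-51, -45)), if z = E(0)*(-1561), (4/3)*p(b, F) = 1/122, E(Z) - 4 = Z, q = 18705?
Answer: -94486562621/488 ≈ -1.9362e+8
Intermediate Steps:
E(Z) = 4 + Z
p(b, F) = 3/488 (p(b, F) = (3/4)/122 = (3/4)*(1/122) = 3/488)
z = -6244 (z = (4 + 0)*(-1561) = 4*(-1561) = -6244)
(q + 12304)*(z + p(-51, -45)) = (18705 + 12304)*(-6244 + 3/488) = 31009*(-3047069/488) = -94486562621/488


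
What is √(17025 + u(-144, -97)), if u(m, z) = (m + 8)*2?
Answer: √16753 ≈ 129.43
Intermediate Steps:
u(m, z) = 16 + 2*m (u(m, z) = (8 + m)*2 = 16 + 2*m)
√(17025 + u(-144, -97)) = √(17025 + (16 + 2*(-144))) = √(17025 + (16 - 288)) = √(17025 - 272) = √16753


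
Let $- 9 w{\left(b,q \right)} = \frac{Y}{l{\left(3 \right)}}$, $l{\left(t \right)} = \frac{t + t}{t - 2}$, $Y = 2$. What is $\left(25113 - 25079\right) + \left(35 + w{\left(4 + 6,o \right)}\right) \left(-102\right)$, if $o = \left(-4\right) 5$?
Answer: $- \frac{31790}{9} \approx -3532.2$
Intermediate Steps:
$l{\left(t \right)} = \frac{2 t}{-2 + t}$
$o = -20$
$w{\left(b,q \right)} = - \frac{1}{27}$ ($w{\left(b,q \right)} = - \frac{2 \frac{1}{2 \cdot 3 \frac{1}{-2 + 3}}}{9} = - \frac{2 \frac{1}{2 \cdot 3 \cdot 1^{-1}}}{9} = - \frac{2 \frac{1}{2 \cdot 3 \cdot 1}}{9} = - \frac{2 \cdot \frac{1}{6}}{9} = \left(- \frac{1}{9}\right) \frac{1}{3} = - \frac{1}{27}$)
$\left(25113 - 25079\right) + \left(35 + w{\left(4 + 6,o \right)}\right) \left(-102\right) = \left(25113 - 25079\right) + \left(35 - \frac{1}{27}\right) \left(-102\right) = \left(25113 - 25079\right) + \frac{944}{27} \left(-102\right) = 34 - \frac{32096}{9} = - \frac{31790}{9}$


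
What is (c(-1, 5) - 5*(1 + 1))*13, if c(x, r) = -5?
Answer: -195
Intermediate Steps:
(c(-1, 5) - 5*(1 + 1))*13 = (-5 - 5*(1 + 1))*13 = (-5 - 5*2)*13 = (-5 - 10)*13 = -15*13 = -195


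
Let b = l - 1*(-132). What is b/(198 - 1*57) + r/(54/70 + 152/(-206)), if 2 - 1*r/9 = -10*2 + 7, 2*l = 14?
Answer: 68637994/17061 ≈ 4023.1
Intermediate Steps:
l = 7 (l = (½)*14 = 7)
r = 135 (r = 18 - 9*(-10*2 + 7) = 18 - 9*(-20 + 7) = 18 - 9*(-13) = 18 + 117 = 135)
b = 139 (b = 7 - 1*(-132) = 7 + 132 = 139)
b/(198 - 1*57) + r/(54/70 + 152/(-206)) = 139/(198 - 1*57) + 135/(54/70 + 152/(-206)) = 139/(198 - 57) + 135/(54*(1/70) + 152*(-1/206)) = 139/141 + 135/(27/35 - 76/103) = 139*(1/141) + 135/(121/3605) = 139/141 + 135*(3605/121) = 139/141 + 486675/121 = 68637994/17061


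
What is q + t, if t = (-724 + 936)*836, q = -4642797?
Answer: -4465565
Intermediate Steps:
t = 177232 (t = 212*836 = 177232)
q + t = -4642797 + 177232 = -4465565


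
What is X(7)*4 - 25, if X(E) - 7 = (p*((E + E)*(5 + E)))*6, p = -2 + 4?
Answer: 8067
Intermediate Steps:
p = 2
X(E) = 7 + 24*E*(5 + E) (X(E) = 7 + (2*((E + E)*(5 + E)))*6 = 7 + (2*((2*E)*(5 + E)))*6 = 7 + (2*(2*E*(5 + E)))*6 = 7 + (4*E*(5 + E))*6 = 7 + 24*E*(5 + E))
X(7)*4 - 25 = (7 + 24*7**2 + 120*7)*4 - 25 = (7 + 24*49 + 840)*4 - 25 = (7 + 1176 + 840)*4 - 25 = 2023*4 - 25 = 8092 - 25 = 8067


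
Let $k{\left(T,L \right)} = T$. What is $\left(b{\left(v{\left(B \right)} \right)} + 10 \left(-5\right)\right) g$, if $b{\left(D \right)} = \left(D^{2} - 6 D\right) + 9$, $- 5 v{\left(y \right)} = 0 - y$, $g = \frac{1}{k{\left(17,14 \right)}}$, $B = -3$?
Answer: $- \frac{926}{425} \approx -2.1788$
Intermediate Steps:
$g = \frac{1}{17} \approx 0.058824$
$v{\left(y \right)} = \frac{y}{5}$ ($v{\left(y \right)} = - \frac{0 - y}{5} = - \frac{\left(-1\right) y}{5} = \frac{y}{5}$)
$b{\left(D \right)} = 9 + D^{2} - 6 D$
$\left(b{\left(v{\left(B \right)} \right)} + 10 \left(-5\right)\right) g = \left(\left(9 + \left(\frac{1}{5} \left(-3\right)\right)^{2} - 6 \cdot \frac{1}{5} \left(-3\right)\right) + 10 \left(-5\right)\right) \frac{1}{17} = \left(\left(9 + \left(- \frac{3}{5}\right)^{2} - - \frac{18}{5}\right) - 50\right) \frac{1}{17} = \left(\left(9 + \frac{9}{25} + \frac{18}{5}\right) - 50\right) \frac{1}{17} = \left(\frac{324}{25} - 50\right) \frac{1}{17} = \left(- \frac{926}{25}\right) \frac{1}{17} = - \frac{926}{425}$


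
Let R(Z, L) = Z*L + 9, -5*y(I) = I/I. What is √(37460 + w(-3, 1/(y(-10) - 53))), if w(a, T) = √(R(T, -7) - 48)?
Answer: √(54092240 + 38*I*√56126)/38 ≈ 193.55 + 0.016106*I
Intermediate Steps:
y(I) = -⅕ (y(I) = -I/(5*I) = -⅕*1 = -⅕)
R(Z, L) = 9 + L*Z (R(Z, L) = L*Z + 9 = 9 + L*Z)
w(a, T) = √(-39 - 7*T) (w(a, T) = √((9 - 7*T) - 48) = √(-39 - 7*T))
√(37460 + w(-3, 1/(y(-10) - 53))) = √(37460 + √(-39 - 7/(-⅕ - 53))) = √(37460 + √(-39 - 7/(-266/5))) = √(37460 + √(-39 - 7*(-5/266))) = √(37460 + √(-39 + 5/38)) = √(37460 + √(-1477/38)) = √(37460 + I*√56126/38)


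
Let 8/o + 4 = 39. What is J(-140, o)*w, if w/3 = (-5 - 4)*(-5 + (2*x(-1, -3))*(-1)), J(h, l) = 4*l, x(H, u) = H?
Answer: 2592/35 ≈ 74.057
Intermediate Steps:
o = 8/35 (o = 8/(-4 + 39) = 8/35 ≈ 0.22857)
w = 81 (w = 3*((-5 - 4)*(-5 + (2*(-1))*(-1))) = 3*(-9*(-5 - 2*(-1))) = 3*(-9*(-5 + 2)) = 3*(-9*(-3)) = 3*27 = 81)
J(-140, o)*w = (4*(8/35))*81 = (32/35)*81 = 2592/35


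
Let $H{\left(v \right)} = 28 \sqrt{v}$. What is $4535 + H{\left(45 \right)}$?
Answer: $4535 + 84 \sqrt{5} \approx 4722.8$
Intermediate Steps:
$4535 + H{\left(45 \right)} = 4535 + 28 \sqrt{45} = 4535 + 28 \cdot 3 \sqrt{5} = 4535 + 84 \sqrt{5}$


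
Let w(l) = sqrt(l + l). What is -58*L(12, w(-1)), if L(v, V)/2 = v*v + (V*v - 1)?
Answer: -16588 - 1392*I*sqrt(2) ≈ -16588.0 - 1968.6*I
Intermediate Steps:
w(l) = sqrt(2)*sqrt(l) (w(l) = sqrt(2*l) = sqrt(2)*sqrt(l))
L(v, V) = -2 + 2*v**2 + 2*V*v (L(v, V) = 2*(v*v + (V*v - 1)) = 2*(v**2 + (-1 + V*v)) = 2*(-1 + v**2 + V*v) = -2 + 2*v**2 + 2*V*v)
-58*L(12, w(-1)) = -58*(-2 + 2*12**2 + 2*(sqrt(2)*sqrt(-1))*12) = -58*(-2 + 2*144 + 2*(sqrt(2)*I)*12) = -58*(-2 + 288 + 2*(I*sqrt(2))*12) = -58*(-2 + 288 + 24*I*sqrt(2)) = -58*(286 + 24*I*sqrt(2)) = -16588 - 1392*I*sqrt(2)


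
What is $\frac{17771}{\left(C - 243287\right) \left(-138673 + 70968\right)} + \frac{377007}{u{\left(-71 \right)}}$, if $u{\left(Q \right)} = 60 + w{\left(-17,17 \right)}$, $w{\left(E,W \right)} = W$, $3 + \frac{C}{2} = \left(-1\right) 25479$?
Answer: $\frac{62072999737612}{12677804335} \approx 4896.2$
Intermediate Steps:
$C = -50964$ ($C = -6 + 2 \left(\left(-1\right) 25479\right) = -6 + 2 \left(-25479\right) = -6 - 50958 = -50964$)
$u{\left(Q \right)} = 77$ ($u{\left(Q \right)} = 60 + 17 = 77$)
$\frac{17771}{\left(C - 243287\right) \left(-138673 + 70968\right)} + \frac{377007}{u{\left(-71 \right)}} = \frac{17771}{\left(-50964 - 243287\right) \left(-138673 + 70968\right)} + \frac{377007}{77} = \frac{17771}{\left(-294251\right) \left(-67705\right)} + 377007 \cdot \frac{1}{77} = \frac{17771}{19922263955} + \frac{377007}{77} = \frac{62072999737612}{12677804335}$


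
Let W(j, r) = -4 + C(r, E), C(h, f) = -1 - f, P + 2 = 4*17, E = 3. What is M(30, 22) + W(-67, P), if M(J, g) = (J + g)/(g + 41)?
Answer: -452/63 ≈ -7.1746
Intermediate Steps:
M(J, g) = (J + g)/(41 + g)
P = 66 (P = -2 + 4*17 = -2 + 68 = 66)
W(j, r) = -8 (W(j, r) = -4 + (-1 - 1*3) = -4 + (-1 - 3) = -4 - 4 = -8)
M(30, 22) + W(-67, P) = (30 + 22)/(41 + 22) - 8 = 52/63 - 8 = -452/63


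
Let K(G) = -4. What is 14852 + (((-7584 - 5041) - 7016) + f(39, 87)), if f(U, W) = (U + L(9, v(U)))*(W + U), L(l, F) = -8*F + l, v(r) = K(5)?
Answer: 5291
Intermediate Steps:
v(r) = -4
L(l, F) = l - 8*F
f(U, W) = (41 + U)*(U + W) (f(U, W) = (U + (9 - 8*(-4)))*(W + U) = (U + (9 + 32))*(U + W) = (U + 41)*(U + W) = (41 + U)*(U + W))
14852 + (((-7584 - 5041) - 7016) + f(39, 87)) = 14852 + (((-7584 - 5041) - 7016) + (39² + 41*39 + 41*87 + 39*87)) = 14852 + ((-12625 - 7016) + (1521 + 1599 + 3567 + 3393)) = 14852 + (-19641 + 10080) = 14852 - 9561 = 5291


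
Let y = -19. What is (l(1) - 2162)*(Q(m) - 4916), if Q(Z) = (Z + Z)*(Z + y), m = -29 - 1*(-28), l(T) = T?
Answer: 10537036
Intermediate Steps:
m = -1 (m = -29 + 28 = -1)
Q(Z) = 2*Z*(-19 + Z) (Q(Z) = (Z + Z)*(Z - 19) = (2*Z)*(-19 + Z) = 2*Z*(-19 + Z))
(l(1) - 2162)*(Q(m) - 4916) = (1 - 2162)*(2*(-1)*(-19 - 1) - 4916) = -2161*(2*(-1)*(-20) - 4916) = -2161*(40 - 4916) = -2161*(-4876) = 10537036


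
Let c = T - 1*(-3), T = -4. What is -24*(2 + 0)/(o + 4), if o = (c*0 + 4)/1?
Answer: -6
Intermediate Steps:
c = -1 (c = -4 - 1*(-3) = -4 + 3 = -1)
o = 4 (o = (-1*0 + 4)/1 = (0 + 4)*1 = 4*1 = 4)
-24*(2 + 0)/(o + 4) = -24*(2 + 0)/(4 + 4) = -48/8 = -24*¼ = -6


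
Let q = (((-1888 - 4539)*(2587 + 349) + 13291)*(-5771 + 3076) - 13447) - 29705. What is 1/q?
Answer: 1/50817903643 ≈ 1.9678e-11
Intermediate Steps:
q = 50817903643 (q = ((-6427*2936 + 13291)*(-2695) - 13447) - 29705 = ((-18869672 + 13291)*(-2695) - 13447) - 29705 = (-18856381*(-2695) - 13447) - 29705 = (50817946795 - 13447) - 29705 = 50817933348 - 29705 = 50817903643)
1/q = 1/50817903643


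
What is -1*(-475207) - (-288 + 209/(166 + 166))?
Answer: 157864131/332 ≈ 4.7549e+5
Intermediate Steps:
-1*(-475207) - (-288 + 209/(166 + 166)) = 475207 - (-288 + 209/332) = 475207 - 1*(-95407/332) = 475207 + 95407/332 = 157864131/332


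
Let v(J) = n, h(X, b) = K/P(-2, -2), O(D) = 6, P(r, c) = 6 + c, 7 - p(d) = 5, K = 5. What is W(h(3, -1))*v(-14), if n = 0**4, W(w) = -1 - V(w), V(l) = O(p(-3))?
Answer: 0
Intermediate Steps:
p(d) = 2 (p(d) = 7 - 1*5 = 7 - 5 = 2)
V(l) = 6
h(X, b) = 5/4 (h(X, b) = 5/(6 - 2) = 5/4)
W(w) = -7 (W(w) = -1 - 1*6 = -1 - 6 = -7)
n = 0
v(J) = 0
W(h(3, -1))*v(-14) = -7*0 = 0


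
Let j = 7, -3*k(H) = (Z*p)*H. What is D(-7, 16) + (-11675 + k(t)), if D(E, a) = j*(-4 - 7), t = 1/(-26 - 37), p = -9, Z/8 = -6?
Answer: -82248/7 ≈ -11750.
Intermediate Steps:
Z = -48 (Z = 8*(-6) = -48)
t = -1/63 (t = 1/(-63) = -1/63 ≈ -0.015873)
k(H) = -144*H (k(H) = -(-48*(-9))*H/3 = -144*H)
D(E, a) = -77 (D(E, a) = 7*(-4 - 7) = 7*(-11) = -77)
D(-7, 16) + (-11675 + k(t)) = -77 + (-11675 - 144*(-1/63)) = -77 + (-11675 + 16/7) = -77 - 81709/7 = -82248/7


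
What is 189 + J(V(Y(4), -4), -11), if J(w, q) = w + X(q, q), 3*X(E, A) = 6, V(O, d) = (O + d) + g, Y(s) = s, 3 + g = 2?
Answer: 190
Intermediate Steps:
g = -1 (g = -3 + 2 = -1)
V(O, d) = -1 + O + d (V(O, d) = (O + d) - 1 = -1 + O + d)
X(E, A) = 2 (X(E, A) = (⅓)*6 = 2)
J(w, q) = 2 + w (J(w, q) = w + 2 = 2 + w)
189 + J(V(Y(4), -4), -11) = 189 + (2 + (-1 + 4 - 4)) = 189 + (2 - 1) = 189 + 1 = 190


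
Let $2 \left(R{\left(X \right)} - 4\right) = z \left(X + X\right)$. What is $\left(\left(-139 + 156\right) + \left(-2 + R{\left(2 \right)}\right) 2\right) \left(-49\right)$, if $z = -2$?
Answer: $-637$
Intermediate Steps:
$R{\left(X \right)} = 4 - 2 X$ ($R{\left(X \right)} = 4 + \frac{\left(-2\right) \left(X + X\right)}{2} = 4 + \frac{\left(-2\right) 2 X}{2} = 4 + \frac{\left(-4\right) X}{2} = 4 - 2 X$)
$\left(\left(-139 + 156\right) + \left(-2 + R{\left(2 \right)}\right) 2\right) \left(-49\right) = \left(\left(-139 + 156\right) + \left(-2 + \left(4 - 4\right)\right) 2\right) \left(-49\right) = \left(17 + \left(-2 + \left(4 - 4\right)\right) 2\right) \left(-49\right) = \left(17 + \left(-2 + 0\right) 2\right) \left(-49\right) = \left(17 - 4\right) \left(-49\right) = 13 \left(-49\right) = -637$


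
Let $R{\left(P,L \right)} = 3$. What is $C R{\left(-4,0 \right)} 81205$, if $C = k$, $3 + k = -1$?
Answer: $-974460$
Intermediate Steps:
$k = -4$ ($k = -3 - 1 = -4$)
$C = -4$
$C R{\left(-4,0 \right)} 81205 = \left(-4\right) 3 \cdot 81205 = \left(-12\right) 81205 = -974460$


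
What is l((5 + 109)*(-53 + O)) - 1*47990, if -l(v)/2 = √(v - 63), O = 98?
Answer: -47990 - 6*√563 ≈ -48132.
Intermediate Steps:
l(v) = -2*√(-63 + v) (l(v) = -2*√(v - 63) = -2*√(-63 + v))
l((5 + 109)*(-53 + O)) - 1*47990 = -2*√(-63 + (5 + 109)*(-53 + 98)) - 1*47990 = -2*√(-63 + 114*45) - 47990 = -2*√(-63 + 5130) - 47990 = -6*√563 - 47990 = -47990 - 6*√563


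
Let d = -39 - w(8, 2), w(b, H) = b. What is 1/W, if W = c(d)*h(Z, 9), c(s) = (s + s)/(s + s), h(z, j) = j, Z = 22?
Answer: 1/9 ≈ 0.11111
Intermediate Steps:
d = -47 (d = -39 - 1*8 = -39 - 8 = -47)
c(s) = 1 (c(s) = (2*s)/((2*s)) = (2*s)*(1/(2*s)) = 1)
W = 9 (W = 1*9 = 9)
1/W = 1/9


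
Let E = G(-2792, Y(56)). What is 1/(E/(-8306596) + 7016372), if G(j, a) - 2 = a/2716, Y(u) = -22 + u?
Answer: 11280357368/79147183586826163 ≈ 1.4252e-7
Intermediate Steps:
G(j, a) = 2 + a/2716
E = 2733/1358 (E = 2 + (-22 + 56)/2716 = 2 + (1/2716)*34 = 2 + 17/1358 = 2733/1358 ≈ 2.0125)
1/(E/(-8306596) + 7016372) = 1/((2733/1358)/(-8306596) + 7016372) = 1/((2733/1358)*(-1/8306596) + 7016372) = 1/(-2733/11280357368 + 7016372) = 1/(79147183586826163/11280357368) = 11280357368/79147183586826163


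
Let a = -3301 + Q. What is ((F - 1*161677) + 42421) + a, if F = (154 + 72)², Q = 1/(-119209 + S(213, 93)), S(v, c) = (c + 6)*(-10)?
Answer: -8591944720/120199 ≈ -71481.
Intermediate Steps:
S(v, c) = -60 - 10*c (S(v, c) = (6 + c)*(-10) = -60 - 10*c)
Q = -1/120199 (Q = 1/(-119209 + (-60 - 10*93)) = 1/(-119209 + (-60 - 930)) = 1/(-119209 - 990) = 1/(-120199) = -1/120199 ≈ -8.3195e-6)
F = 51076 (F = 226² = 51076)
a = -396776900/120199 (a = -3301 - 1/120199 = -396776900/120199 ≈ -3301.0)
((F - 1*161677) + 42421) + a = ((51076 - 1*161677) + 42421) - 396776900/120199 = ((51076 - 161677) + 42421) - 396776900/120199 = (-110601 + 42421) - 396776900/120199 = -68180 - 396776900/120199 = -8591944720/120199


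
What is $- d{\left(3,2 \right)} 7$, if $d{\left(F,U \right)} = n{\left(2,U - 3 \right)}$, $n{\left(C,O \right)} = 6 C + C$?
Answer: $-98$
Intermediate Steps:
$n{\left(C,O \right)} = 7 C$
$d{\left(F,U \right)} = 14$ ($d{\left(F,U \right)} = 7 \cdot 2 = 14$)
$- d{\left(3,2 \right)} 7 = \left(-1\right) 14 \cdot 7 = \left(-14\right) 7 = -98$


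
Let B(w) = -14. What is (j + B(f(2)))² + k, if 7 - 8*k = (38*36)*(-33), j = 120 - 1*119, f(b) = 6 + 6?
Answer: 46503/8 ≈ 5812.9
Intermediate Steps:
f(b) = 12
j = 1 (j = 120 - 119 = 1)
k = 45151/8 (k = 7/8 - 38*36*(-33)/8 = 7/8 - 171*(-33) = 7/8 - ⅛*(-45144) = 7/8 + 5643 = 45151/8 ≈ 5643.9)
(j + B(f(2)))² + k = (1 - 14)² + 45151/8 = (-13)² + 45151/8 = 169 + 45151/8 = 46503/8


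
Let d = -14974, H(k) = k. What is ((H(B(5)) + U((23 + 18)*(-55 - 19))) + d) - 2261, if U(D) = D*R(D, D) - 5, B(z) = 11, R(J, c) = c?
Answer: 9187927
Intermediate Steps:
U(D) = -5 + D² (U(D) = D*D - 5 = D² - 5 = -5 + D²)
((H(B(5)) + U((23 + 18)*(-55 - 19))) + d) - 2261 = ((11 + (-5 + ((23 + 18)*(-55 - 19))²)) - 14974) - 2261 = ((11 + (-5 + (41*(-74))²)) - 14974) - 2261 = ((11 + (-5 + (-3034)²)) - 14974) - 2261 = ((11 + (-5 + 9205156)) - 14974) - 2261 = ((11 + 9205151) - 14974) - 2261 = (9205162 - 14974) - 2261 = 9190188 - 2261 = 9187927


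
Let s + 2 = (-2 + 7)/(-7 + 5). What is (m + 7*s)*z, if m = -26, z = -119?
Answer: 13685/2 ≈ 6842.5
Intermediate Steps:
s = -9/2 (s = -2 + (-2 + 7)/(-7 + 5) = -2 + 5/(-2) = -2 + 5*(-½) = -2 - 5/2 = -9/2 ≈ -4.5000)
(m + 7*s)*z = (-26 + 7*(-9/2))*(-119) = (-26 - 63/2)*(-119) = -115/2*(-119) = 13685/2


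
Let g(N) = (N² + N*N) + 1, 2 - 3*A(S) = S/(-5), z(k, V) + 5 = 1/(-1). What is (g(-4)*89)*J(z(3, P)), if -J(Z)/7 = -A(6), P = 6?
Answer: 109648/5 ≈ 21930.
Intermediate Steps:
z(k, V) = -6 (z(k, V) = -5 + 1/(-1) = -5 - 1 = -6)
A(S) = ⅔ + S/15 (A(S) = ⅔ - S/(3*(-5)) = ⅔ - S*(-1)/(3*5) = ⅔ - (-1)*S/15 = ⅔ + S/15)
J(Z) = 112/15 (J(Z) = -(-7)*(⅔ + (1/15)*6) = -(-7)*(⅔ + ⅖) = -(-7)*16/15 = -7*(-16/15) = 112/15)
g(N) = 1 + 2*N² (g(N) = (N² + N²) + 1 = 2*N² + 1 = 1 + 2*N²)
(g(-4)*89)*J(z(3, P)) = ((1 + 2*(-4)²)*89)*(112/15) = ((1 + 2*16)*89)*(112/15) = ((1 + 32)*89)*(112/15) = (33*89)*(112/15) = 2937*(112/15) = 109648/5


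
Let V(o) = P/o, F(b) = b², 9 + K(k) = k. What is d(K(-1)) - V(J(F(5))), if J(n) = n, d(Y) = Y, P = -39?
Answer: -211/25 ≈ -8.4400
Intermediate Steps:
K(k) = -9 + k
V(o) = -39/o
d(K(-1)) - V(J(F(5))) = (-9 - 1) - (-39)/(5²) = -10 - (-39)/25 = -10 - 1*(-39/25) = -10 + 39/25 = -211/25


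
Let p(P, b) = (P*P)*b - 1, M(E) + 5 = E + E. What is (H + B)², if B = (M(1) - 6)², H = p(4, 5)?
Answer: 25600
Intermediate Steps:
M(E) = -5 + 2*E (M(E) = -5 + (E + E) = -5 + 2*E)
p(P, b) = -1 + b*P² (p(P, b) = P²*b - 1 = b*P² - 1 = -1 + b*P²)
H = 79 (H = -1 + 5*4² = -1 + 5*16 = -1 + 80 = 79)
B = 81 (B = ((-5 + 2*1) - 6)² = ((-5 + 2) - 6)² = (-3 - 6)² = (-9)² = 81)
(H + B)² = (79 + 81)² = 160² = 25600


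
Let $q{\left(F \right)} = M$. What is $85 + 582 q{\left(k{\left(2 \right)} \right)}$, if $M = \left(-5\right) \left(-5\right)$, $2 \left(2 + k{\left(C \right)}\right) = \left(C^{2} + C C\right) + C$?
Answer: $14635$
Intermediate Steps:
$k{\left(C \right)} = -2 + C^{2} + \frac{C}{2}$ ($k{\left(C \right)} = -2 + \frac{\left(C^{2} + C C\right) + C}{2} = -2 + \frac{\left(C^{2} + C^{2}\right) + C}{2} = -2 + \frac{2 C^{2} + C}{2} = -2 + \frac{C + 2 C^{2}}{2} = -2 + \left(C^{2} + \frac{C}{2}\right) = -2 + C^{2} + \frac{C}{2}$)
$M = 25$
$q{\left(F \right)} = 25$
$85 + 582 q{\left(k{\left(2 \right)} \right)} = 85 + 582 \cdot 25 = 85 + 14550 = 14635$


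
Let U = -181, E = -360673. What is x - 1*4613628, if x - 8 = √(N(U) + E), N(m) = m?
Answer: -4613620 + I*√360854 ≈ -4.6136e+6 + 600.71*I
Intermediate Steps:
x = 8 + I*√360854 (x = 8 + √(-181 - 360673) = 8 + √(-360854) = 8 + I*√360854 ≈ 8.0 + 600.71*I)
x - 1*4613628 = (8 + I*√360854) - 1*4613628 = (8 + I*√360854) - 4613628 = -4613620 + I*√360854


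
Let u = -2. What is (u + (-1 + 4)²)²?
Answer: 49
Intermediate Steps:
(u + (-1 + 4)²)² = (-2 + (-1 + 4)²)² = (-2 + 3²)² = (-2 + 9)² = 7² = 49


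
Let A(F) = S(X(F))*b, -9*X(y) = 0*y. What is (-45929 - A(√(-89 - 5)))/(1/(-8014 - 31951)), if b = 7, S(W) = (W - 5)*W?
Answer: 1835552485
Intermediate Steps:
X(y) = 0 (X(y) = -0*y = -⅑*0 = 0)
S(W) = W*(-5 + W) (S(W) = (-5 + W)*W = W*(-5 + W))
A(F) = 0 (A(F) = (0*(-5 + 0))*7 = (0*(-5))*7 = 0*7 = 0)
(-45929 - A(√(-89 - 5)))/(1/(-8014 - 31951)) = (-45929 - 1*0)/(1/(-8014 - 31951)) = (-45929 + 0)/(1/(-39965)) = -45929/(-1/39965) = -45929*(-39965) = 1835552485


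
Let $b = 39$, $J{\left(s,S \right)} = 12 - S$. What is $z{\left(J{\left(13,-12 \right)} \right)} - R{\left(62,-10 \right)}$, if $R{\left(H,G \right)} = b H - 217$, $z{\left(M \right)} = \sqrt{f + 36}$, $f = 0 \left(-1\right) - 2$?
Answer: $-2201 + \sqrt{34} \approx -2195.2$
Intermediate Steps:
$f = -2$ ($f = 0 - 2 = -2$)
$z{\left(M \right)} = \sqrt{34}$ ($z{\left(M \right)} = \sqrt{-2 + 36} = \sqrt{34}$)
$R{\left(H,G \right)} = -217 + 39 H$ ($R{\left(H,G \right)} = 39 H - 217 = -217 + 39 H$)
$z{\left(J{\left(13,-12 \right)} \right)} - R{\left(62,-10 \right)} = \sqrt{34} - \left(-217 + 39 \cdot 62\right) = \sqrt{34} - \left(-217 + 2418\right) = \sqrt{34} - 2201 = -2201 + \sqrt{34}$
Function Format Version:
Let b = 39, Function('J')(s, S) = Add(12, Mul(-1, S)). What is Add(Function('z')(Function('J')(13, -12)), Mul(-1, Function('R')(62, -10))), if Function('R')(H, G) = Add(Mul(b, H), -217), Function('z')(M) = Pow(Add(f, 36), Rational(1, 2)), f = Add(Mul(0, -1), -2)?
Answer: Add(-2201, Pow(34, Rational(1, 2))) ≈ -2195.2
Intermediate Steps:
f = -2 (f = Add(0, -2) = -2)
Function('z')(M) = Pow(34, Rational(1, 2)) (Function('z')(M) = Pow(Add(-2, 36), Rational(1, 2)) = Pow(34, Rational(1, 2)))
Function('R')(H, G) = Add(-217, Mul(39, H)) (Function('R')(H, G) = Add(Mul(39, H), -217) = Add(-217, Mul(39, H)))
Add(Function('z')(Function('J')(13, -12)), Mul(-1, Function('R')(62, -10))) = Add(Pow(34, Rational(1, 2)), Mul(-1, Add(-217, Mul(39, 62)))) = Add(Pow(34, Rational(1, 2)), Mul(-1, Add(-217, 2418))) = Add(Pow(34, Rational(1, 2)), Mul(-1, 2201)) = Add(Pow(34, Rational(1, 2)), -2201) = Add(-2201, Pow(34, Rational(1, 2)))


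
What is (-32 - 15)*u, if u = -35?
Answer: 1645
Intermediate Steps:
(-32 - 15)*u = (-32 - 15)*(-35) = -47*(-35) = 1645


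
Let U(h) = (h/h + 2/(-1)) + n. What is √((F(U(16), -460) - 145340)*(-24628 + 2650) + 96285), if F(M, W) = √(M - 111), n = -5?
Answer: √(3194378805 - 65934*I*√13) ≈ 56519.0 - 2.1*I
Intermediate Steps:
U(h) = -6 (U(h) = (h/h + 2/(-1)) - 5 = (1 + 2*(-1)) - 5 = (1 - 2) - 5 = -1 - 5 = -6)
F(M, W) = √(-111 + M)
√((F(U(16), -460) - 145340)*(-24628 + 2650) + 96285) = √((√(-111 - 6) - 145340)*(-24628 + 2650) + 96285) = √((√(-117) - 145340)*(-21978) + 96285) = √((3*I*√13 - 145340)*(-21978) + 96285) = √((-145340 + 3*I*√13)*(-21978) + 96285) = √((3194282520 - 65934*I*√13) + 96285) = √(3194378805 - 65934*I*√13)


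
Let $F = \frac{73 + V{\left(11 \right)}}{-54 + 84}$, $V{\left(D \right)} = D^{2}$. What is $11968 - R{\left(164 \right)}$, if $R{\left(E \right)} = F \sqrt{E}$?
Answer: $11968 - \frac{194 \sqrt{41}}{15} \approx 11885.0$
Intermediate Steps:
$F = \frac{97}{15}$ ($F = \frac{73 + 11^{2}}{-54 + 84} = \frac{73 + 121}{30} = 194 \cdot \frac{1}{30} = \frac{97}{15} \approx 6.4667$)
$R{\left(E \right)} = \frac{97 \sqrt{E}}{15}$
$11968 - R{\left(164 \right)} = 11968 - \frac{97 \sqrt{164}}{15} = 11968 - \frac{97 \cdot 2 \sqrt{41}}{15} = 11968 - \frac{194 \sqrt{41}}{15}$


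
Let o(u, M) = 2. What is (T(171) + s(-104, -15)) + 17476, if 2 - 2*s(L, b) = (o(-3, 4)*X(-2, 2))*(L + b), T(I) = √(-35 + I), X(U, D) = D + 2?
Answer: 17953 + 2*√34 ≈ 17965.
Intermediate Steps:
X(U, D) = 2 + D
s(L, b) = 1 - 4*L - 4*b (s(L, b) = 1 - 2*(2 + 2)*(L + b)/2 = 1 - 2*4*(L + b)/2 = 1 - 4*(L + b) = 1 - (8*L + 8*b)/2 = 1 + (-4*L - 4*b) = 1 - 4*L - 4*b)
(T(171) + s(-104, -15)) + 17476 = (√(-35 + 171) + (1 - 4*(-104) - 4*(-15))) + 17476 = (√136 + (1 + 416 + 60)) + 17476 = (2*√34 + 477) + 17476 = (477 + 2*√34) + 17476 = 17953 + 2*√34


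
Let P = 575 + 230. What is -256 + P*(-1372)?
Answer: -1104716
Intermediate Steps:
P = 805
-256 + P*(-1372) = -256 + 805*(-1372) = -256 - 1104460 = -1104716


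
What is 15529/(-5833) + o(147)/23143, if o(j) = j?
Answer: -358530196/134993119 ≈ -2.6559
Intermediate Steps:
15529/(-5833) + o(147)/23143 = 15529/(-5833) + 147/23143 = 15529*(-1/5833) + 147*(1/23143) = -15529/5833 + 147/23143 = -358530196/134993119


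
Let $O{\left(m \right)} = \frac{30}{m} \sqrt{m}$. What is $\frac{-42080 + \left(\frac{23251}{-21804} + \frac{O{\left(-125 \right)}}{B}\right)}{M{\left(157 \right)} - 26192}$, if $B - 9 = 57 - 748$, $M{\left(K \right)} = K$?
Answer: $\frac{917535571}{567667140} - \frac{3 i \sqrt{5}}{44389675} \approx 1.6163 - 1.5112 \cdot 10^{-7} i$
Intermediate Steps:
$O{\left(m \right)} = \frac{30}{\sqrt{m}}$
$B = -682$ ($B = 9 + \left(57 - 748\right) = 9 - 691 = -682$)
$\frac{-42080 + \left(\frac{23251}{-21804} + \frac{O{\left(-125 \right)}}{B}\right)}{M{\left(157 \right)} - 26192} = \frac{-42080 + \left(\frac{23251}{-21804} + \frac{30 \frac{1}{\sqrt{-125}}}{-682}\right)}{157 - 26192} = \frac{-42080 + \left(23251 \left(- \frac{1}{21804}\right) + 30 \left(- \frac{i \sqrt{5}}{25}\right) \left(- \frac{1}{682}\right)\right)}{-26035} = \left(-42080 - \left(\frac{23251}{21804} - - \frac{6 i \sqrt{5}}{5} \left(- \frac{1}{682}\right)\right)\right) \left(- \frac{1}{26035}\right) = \left(-42080 - \left(\frac{23251}{21804} - \frac{3 i \sqrt{5}}{1705}\right)\right) \left(- \frac{1}{26035}\right) = \left(- \frac{917535571}{21804} + \frac{3 i \sqrt{5}}{1705}\right) \left(- \frac{1}{26035}\right) = \frac{917535571}{567667140} - \frac{3 i \sqrt{5}}{44389675}$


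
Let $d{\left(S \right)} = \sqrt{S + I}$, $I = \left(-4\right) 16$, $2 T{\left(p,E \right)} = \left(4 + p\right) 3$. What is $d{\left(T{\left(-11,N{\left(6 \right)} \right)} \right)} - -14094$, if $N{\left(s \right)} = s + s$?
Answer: $14094 + \frac{i \sqrt{298}}{2} \approx 14094.0 + 8.6313 i$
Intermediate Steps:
$N{\left(s \right)} = 2 s$
$T{\left(p,E \right)} = 6 + \frac{3 p}{2}$ ($T{\left(p,E \right)} = \frac{\left(4 + p\right) 3}{2} = \frac{12 + 3 p}{2} = 6 + \frac{3 p}{2}$)
$I = -64$
$d{\left(S \right)} = \sqrt{-64 + S}$ ($d{\left(S \right)} = \sqrt{S - 64} = \sqrt{-64 + S}$)
$d{\left(T{\left(-11,N{\left(6 \right)} \right)} \right)} - -14094 = \sqrt{-64 + \left(6 + \frac{3}{2} \left(-11\right)\right)} - -14094 = \sqrt{-64 + \left(6 - \frac{33}{2}\right)} + 14094 = \sqrt{-64 - \frac{21}{2}} + 14094 = \sqrt{- \frac{149}{2}} + 14094 = \frac{i \sqrt{298}}{2} + 14094 = 14094 + \frac{i \sqrt{298}}{2}$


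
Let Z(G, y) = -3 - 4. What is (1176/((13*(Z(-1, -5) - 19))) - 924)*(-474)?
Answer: 74296656/169 ≈ 4.3963e+5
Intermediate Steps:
Z(G, y) = -7
(1176/((13*(Z(-1, -5) - 19))) - 924)*(-474) = (1176/((13*(-7 - 19))) - 924)*(-474) = (1176/((13*(-26))) - 924)*(-474) = (1176/(-338) - 924)*(-474) = (1176*(-1/338) - 924)*(-474) = (-588/169 - 924)*(-474) = -156744/169*(-474) = 74296656/169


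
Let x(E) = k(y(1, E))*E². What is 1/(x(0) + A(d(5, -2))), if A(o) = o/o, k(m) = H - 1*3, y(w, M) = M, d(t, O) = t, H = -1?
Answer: 1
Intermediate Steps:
k(m) = -4 (k(m) = -1 - 1*3 = -1 - 3 = -4)
A(o) = 1
x(E) = -4*E²
1/(x(0) + A(d(5, -2))) = 1/(-4*0² + 1) = 1/(-4*0 + 1) = 1/(0 + 1) = 1/1 = 1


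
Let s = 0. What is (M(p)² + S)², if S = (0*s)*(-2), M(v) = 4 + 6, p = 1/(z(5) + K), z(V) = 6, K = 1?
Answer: 10000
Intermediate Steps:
p = ⅐ (p = 1/(6 + 1) = 1/7 = ⅐ ≈ 0.14286)
M(v) = 10
S = 0 (S = (0*0)*(-2) = 0*(-2) = 0)
(M(p)² + S)² = (10² + 0)² = (100 + 0)² = 100² = 10000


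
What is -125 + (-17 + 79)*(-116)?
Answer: -7317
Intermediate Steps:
-125 + (-17 + 79)*(-116) = -125 + 62*(-116) = -125 - 7192 = -7317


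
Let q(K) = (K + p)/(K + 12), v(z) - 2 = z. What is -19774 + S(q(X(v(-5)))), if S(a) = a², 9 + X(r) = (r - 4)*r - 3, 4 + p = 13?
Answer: -968890/49 ≈ -19773.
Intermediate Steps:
p = 9 (p = -4 + 13 = 9)
v(z) = 2 + z
X(r) = -12 + r*(-4 + r) (X(r) = -9 + ((r - 4)*r - 3) = -9 + ((-4 + r)*r - 3) = -9 + (r*(-4 + r) - 3) = -9 + (-3 + r*(-4 + r)) = -12 + r*(-4 + r))
q(K) = (9 + K)/(12 + K) (q(K) = (K + 9)/(K + 12) = (9 + K)/(12 + K))
-19774 + S(q(X(v(-5)))) = -19774 + ((9 + (-12 + (2 - 5)² - 4*(2 - 5)))/(12 + (-12 + (2 - 5)² - 4*(2 - 5))))² = -19774 + ((9 + (-12 + (-3)² - 4*(-3)))/(12 + (-12 + (-3)² - 4*(-3))))² = -19774 + ((9 + (-12 + 9 + 12))/(12 + (-12 + 9 + 12)))² = -19774 + ((9 + 9)/(12 + 9))² = -19774 + (18/21)² = -19774 + ((1/21)*18)² = -19774 + (6/7)² = -19774 + 36/49 = -968890/49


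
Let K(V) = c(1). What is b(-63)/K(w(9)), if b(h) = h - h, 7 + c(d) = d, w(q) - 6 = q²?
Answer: 0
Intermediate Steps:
w(q) = 6 + q²
c(d) = -7 + d
K(V) = -6 (K(V) = -7 + 1 = -6)
b(h) = 0
b(-63)/K(w(9)) = 0/(-6) = 0*(-⅙) = 0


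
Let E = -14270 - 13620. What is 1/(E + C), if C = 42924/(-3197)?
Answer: -3197/89207254 ≈ -3.5838e-5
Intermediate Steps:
E = -27890
C = -42924/3197 (C = 42924*(-1/3197) = -42924/3197 ≈ -13.426)
1/(E + C) = 1/(-27890 - 42924/3197) = 1/(-89207254/3197) = -3197/89207254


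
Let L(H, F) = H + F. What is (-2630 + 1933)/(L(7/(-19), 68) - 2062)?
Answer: 779/2229 ≈ 0.34948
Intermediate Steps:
L(H, F) = F + H
(-2630 + 1933)/(L(7/(-19), 68) - 2062) = (-2630 + 1933)/((68 + 7/(-19)) - 2062) = -697/((68 + 7*(-1/19)) - 2062) = -697/((68 - 7/19) - 2062) = -697/(1285/19 - 2062) = -697/(-37893/19) = -697*(-19/37893) = 779/2229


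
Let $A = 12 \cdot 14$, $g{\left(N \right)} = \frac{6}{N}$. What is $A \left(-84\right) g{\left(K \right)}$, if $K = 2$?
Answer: $-42336$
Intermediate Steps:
$A = 168$
$A \left(-84\right) g{\left(K \right)} = 168 \left(-84\right) \frac{6}{2} = - 14112 \cdot 6 \cdot \frac{1}{2} = \left(-14112\right) 3 = -42336$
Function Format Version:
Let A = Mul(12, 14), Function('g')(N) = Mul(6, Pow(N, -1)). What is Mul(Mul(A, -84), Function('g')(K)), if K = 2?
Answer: -42336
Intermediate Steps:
A = 168
Mul(Mul(A, -84), Function('g')(K)) = Mul(Mul(168, -84), Mul(6, Pow(2, -1))) = Mul(-14112, Mul(6, Rational(1, 2))) = Mul(-14112, 3) = -42336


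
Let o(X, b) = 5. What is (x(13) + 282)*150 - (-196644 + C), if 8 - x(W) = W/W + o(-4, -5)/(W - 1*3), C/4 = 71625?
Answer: -46581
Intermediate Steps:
C = 286500 (C = 4*71625 = 286500)
x(W) = 7 - 5/(-3 + W) (x(W) = 8 - (W/W + 5/(W - 1*3)) = 8 - (1 + 5/(W - 3)) = 8 - (1 + 5/(-3 + W)) = 8 + (-1 - 5/(-3 + W)) = 7 - 5/(-3 + W))
(x(13) + 282)*150 - (-196644 + C) = ((-26 + 7*13)/(-3 + 13) + 282)*150 - (-196644 + 286500) = ((-26 + 91)/10 + 282)*150 - 1*89856 = ((⅒)*65 + 282)*150 - 89856 = (13/2 + 282)*150 - 89856 = (577/2)*150 - 89856 = 43275 - 89856 = -46581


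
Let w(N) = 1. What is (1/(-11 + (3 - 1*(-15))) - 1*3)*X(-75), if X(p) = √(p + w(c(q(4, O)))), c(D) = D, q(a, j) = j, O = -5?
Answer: -20*I*√74/7 ≈ -24.578*I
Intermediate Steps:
X(p) = √(1 + p) (X(p) = √(p + 1) = √(1 + p))
(1/(-11 + (3 - 1*(-15))) - 1*3)*X(-75) = (1/(-11 + (3 - 1*(-15))) - 1*3)*√(1 - 75) = (1/(-11 + (3 + 15)) - 3)*√(-74) = (1/(-11 + 18) - 3)*(I*√74) = (1/7 - 3)*(I*√74) = (⅐ - 3)*(I*√74) = -20*I*√74/7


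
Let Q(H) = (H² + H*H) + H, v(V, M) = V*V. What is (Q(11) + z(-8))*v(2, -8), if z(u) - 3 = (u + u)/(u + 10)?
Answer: 992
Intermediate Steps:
v(V, M) = V²
z(u) = 3 + 2*u/(10 + u) (z(u) = 3 + (u + u)/(u + 10) = 3 + (2*u)/(10 + u) = 3 + 2*u/(10 + u))
Q(H) = H + 2*H² (Q(H) = (H² + H²) + H = 2*H² + H = H + 2*H²)
(Q(11) + z(-8))*v(2, -8) = (11*(1 + 2*11) + 5*(6 - 8)/(10 - 8))*2² = (11*(1 + 22) + 5*(-2)/2)*4 = (11*23 + 5*(½)*(-2))*4 = (253 - 5)*4 = 248*4 = 992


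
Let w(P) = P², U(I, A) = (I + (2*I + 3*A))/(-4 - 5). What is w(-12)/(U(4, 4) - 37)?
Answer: -432/119 ≈ -3.6303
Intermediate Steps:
U(I, A) = -A/3 - I/3 (U(I, A) = (3*A + 3*I)/(-9) = (3*A + 3*I)*(-⅑) = -A/3 - I/3)
w(-12)/(U(4, 4) - 37) = (-12)²/((-⅓*4 - ⅓*4) - 37) = 144/((-4/3 - 4/3) - 37) = 144/(-8/3 - 37) = 144/(-119/3) = 144*(-3/119) = -432/119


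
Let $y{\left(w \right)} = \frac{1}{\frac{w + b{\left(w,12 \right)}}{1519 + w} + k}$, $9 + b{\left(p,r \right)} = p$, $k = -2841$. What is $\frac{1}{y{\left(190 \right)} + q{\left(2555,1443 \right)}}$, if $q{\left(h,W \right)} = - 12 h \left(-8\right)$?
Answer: $\frac{4854898}{1190809379731} \approx 4.077 \cdot 10^{-6}$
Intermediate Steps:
$b{\left(p,r \right)} = -9 + p$
$q{\left(h,W \right)} = 96 h$
$y{\left(w \right)} = \frac{1}{-2841 + \frac{-9 + 2 w}{1519 + w}}$ ($y{\left(w \right)} = \frac{1}{\frac{w + \left(-9 + w\right)}{1519 + w} - 2841} = \frac{1}{\frac{-9 + 2 w}{1519 + w} - 2841} = \frac{1}{-2841 + \frac{-9 + 2 w}{1519 + w}}$)
$\frac{1}{y{\left(190 \right)} + q{\left(2555,1443 \right)}} = \frac{1}{\frac{-1519 - 190}{4315488 + 2839 \cdot 190} + 96 \cdot 2555} = \frac{1}{\frac{-1519 - 190}{4315488 + 539410} + 245280} = \frac{1}{\frac{1}{4854898} \left(-1709\right) + 245280} = \frac{1}{- \frac{1709}{4854898} + 245280} = \frac{1}{\frac{1190809379731}{4854898}} = \frac{4854898}{1190809379731}$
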